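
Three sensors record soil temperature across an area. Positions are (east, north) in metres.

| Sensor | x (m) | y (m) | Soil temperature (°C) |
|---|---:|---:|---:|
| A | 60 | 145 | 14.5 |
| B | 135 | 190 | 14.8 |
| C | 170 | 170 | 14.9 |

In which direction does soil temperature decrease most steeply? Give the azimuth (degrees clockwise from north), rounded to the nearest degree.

254°

With T = a·x + b·y + c and A as origin, the differences give:
  75·a + 45·b = +0.3
  110·a + 25·b = +0.4
Eliminate b (×25 and ×45, subtract): -3075·a = -10.50 → a = ∂T/∂x = +0.003415
Back-substitute: b = ∂T/∂y = +0.0009756.
Steepest decrease is along −∇f: components (-0.003415 E, -0.0009756 N).
Azimuth = atan2(-0.003415, -0.0009756) = 254.1° ≈ 254°.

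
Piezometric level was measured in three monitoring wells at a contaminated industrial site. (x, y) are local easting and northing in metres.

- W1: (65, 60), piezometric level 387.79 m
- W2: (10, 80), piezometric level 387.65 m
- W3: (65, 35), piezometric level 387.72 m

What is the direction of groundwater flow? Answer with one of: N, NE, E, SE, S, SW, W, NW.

Differences from W1: to W2 (Δx, Δy, Δh) = (-55, 20, -0.14); to W3 = (0, -25, -0.07).
Determinant of the coordinate differences = (-55)·(-25) − 0·20 = 1375.
∂h/∂x = [(-0.14)·(-25) − (-0.07)·20] / 1375 = +0.003564
∂h/∂y = [(-55)·(-0.07) − 0·(-0.14)] / 1375 = +0.002800
Flow = −∇h = (-0.003564 east, -0.002800 north), which points southwest.

SW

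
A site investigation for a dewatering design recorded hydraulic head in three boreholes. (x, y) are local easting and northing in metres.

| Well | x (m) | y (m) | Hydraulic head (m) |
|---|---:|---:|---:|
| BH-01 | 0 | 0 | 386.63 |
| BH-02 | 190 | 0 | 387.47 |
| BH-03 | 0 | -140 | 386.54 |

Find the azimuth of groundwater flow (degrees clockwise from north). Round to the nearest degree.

∂h/∂x = (387.47 − 386.63) / (190 − 0) = +0.004421
∂h/∂y = (386.54 − 386.63) / (-140 − 0) = +0.0006429
Flow direction (−∇h) has components (-0.004421 E, -0.0006429 N).
Azimuth = atan2(E, N) = atan2(-0.004421, -0.0006429) = 261.7° ≈ 262°.

262°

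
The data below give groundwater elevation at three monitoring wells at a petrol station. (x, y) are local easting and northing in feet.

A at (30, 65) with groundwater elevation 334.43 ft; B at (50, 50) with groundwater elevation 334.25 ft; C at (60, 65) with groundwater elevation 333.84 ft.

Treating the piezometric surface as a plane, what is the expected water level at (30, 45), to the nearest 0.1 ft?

Three-point gradient (reference A): Δ to B = (20, -15, -0.18), Δ to C = (30, 0, -0.59).
∂h/∂x = -0.01967, ∂h/∂y = -0.01422 (det = 450).
h(30, 45) = 334.43 + (-0.01967)·(0) + (-0.01422)·(-20) = 334.43 -0.000 +0.284 = 334.714 ft.

334.7 ft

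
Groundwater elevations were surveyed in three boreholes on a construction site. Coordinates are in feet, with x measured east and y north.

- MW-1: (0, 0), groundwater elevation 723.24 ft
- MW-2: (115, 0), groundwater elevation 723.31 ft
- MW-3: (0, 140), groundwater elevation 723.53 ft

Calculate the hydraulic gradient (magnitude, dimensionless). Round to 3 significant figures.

0.00216

∂h/∂x = (723.31 − 723.24) / (115 − 0) = +0.0006087
∂h/∂y = (723.53 − 723.24) / (140 − 0) = +0.002071
|∇h| = √(0.0006087² + 0.002071²) = 0.002159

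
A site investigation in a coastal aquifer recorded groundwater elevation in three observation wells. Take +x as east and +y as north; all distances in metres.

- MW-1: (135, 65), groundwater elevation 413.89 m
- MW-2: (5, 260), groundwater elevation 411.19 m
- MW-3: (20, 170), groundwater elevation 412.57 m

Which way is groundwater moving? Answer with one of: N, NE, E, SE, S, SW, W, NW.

Differences from MW-1: to MW-2 (Δx, Δy, Δh) = (-130, 195, -2.70); to MW-3 = (-115, 105, -1.32).
Determinant of the coordinate differences = (-130)·105 − (-115)·195 = 8775.
∂h/∂x = [(-2.70)·105 − (-1.32)·195] / 8775 = -0.002974
∂h/∂y = [(-130)·(-1.32) − (-115)·(-2.70)] / 8775 = -0.01583
Flow = −∇h = (+0.002974 east, +0.01583 north), which points north.

N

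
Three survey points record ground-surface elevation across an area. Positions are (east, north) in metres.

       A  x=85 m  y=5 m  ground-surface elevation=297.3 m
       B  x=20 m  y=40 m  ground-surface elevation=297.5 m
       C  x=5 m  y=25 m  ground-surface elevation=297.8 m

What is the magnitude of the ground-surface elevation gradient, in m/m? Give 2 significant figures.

Taking A as reference: B−A = (-65, 35, +0.2); C−A = (-80, 20, +0.5).
Solve a·Δx + b·Δy = Δz: det = (-65)·20 − (-80)·35 = 1500.
∂z/∂x = [(+0.2)·20 − (+0.5)·35] / 1500 = -0.009000
∂z/∂y = [(-65)·(+0.5) − (-80)·(+0.2)] / 1500 = -0.01100
|∇f| = √(-0.009000² + -0.01100²) = 0.01421 m/m

0.014 m/m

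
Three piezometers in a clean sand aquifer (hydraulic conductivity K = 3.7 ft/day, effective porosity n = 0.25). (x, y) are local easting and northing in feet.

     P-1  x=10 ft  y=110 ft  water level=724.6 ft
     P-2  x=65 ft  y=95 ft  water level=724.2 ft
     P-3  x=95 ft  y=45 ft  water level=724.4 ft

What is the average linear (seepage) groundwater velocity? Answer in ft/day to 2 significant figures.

0.21 ft/day

Differences from P-1: to P-2 (Δx, Δy, Δh) = (55, -15, -0.4); to P-3 = (85, -65, -0.2).
Determinant of the coordinate differences = 55·(-65) − 85·(-15) = -2300.
∂h/∂x = [(-0.4)·(-65) − (-0.2)·(-15)] / -2300 = -0.010000
∂h/∂y = [55·(-0.2) − 85·(-0.4)] / -2300 = -0.010000
|∇h| = √(-0.010000² + -0.010000²) = 0.01414
Seepage velocity v = K·i/n = 3.7 × 0.01414 / 0.25 = 0.2093 ft/day.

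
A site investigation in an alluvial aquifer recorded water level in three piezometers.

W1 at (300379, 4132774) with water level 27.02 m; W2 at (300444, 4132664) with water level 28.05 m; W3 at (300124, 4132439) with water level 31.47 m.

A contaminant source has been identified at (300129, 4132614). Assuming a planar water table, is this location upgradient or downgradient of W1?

With h = a·x + b·y + c and W1 as origin, the differences give:
  65·a + (-110)·b = +1.03
  (-255)·a + (-335)·b = +4.45
Eliminate b (×(-335) and ×(-110), subtract): -49825·a = 144.450 → a = ∂h/∂x = -0.002899
Back-substitute: b = ∂h/∂y = -0.01108.
Head at (300129, 4132614) = 27.02 + (-0.002899)·(-250) + (-0.01108)·(-160) = 29.52 m.
That is higher than the 27.02 m at W1, so the point is upgradient.

upgradient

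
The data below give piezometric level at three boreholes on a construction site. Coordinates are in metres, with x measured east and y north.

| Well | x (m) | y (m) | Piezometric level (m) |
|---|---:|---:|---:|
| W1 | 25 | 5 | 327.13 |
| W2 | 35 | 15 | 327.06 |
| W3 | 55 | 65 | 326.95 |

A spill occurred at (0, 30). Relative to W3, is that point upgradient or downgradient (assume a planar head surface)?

With h = a·x + b·y + c and W1 as origin, the differences give:
  10·a + 10·b = -0.07
  30·a + 60·b = -0.18
Eliminate b (×60 and ×10, subtract): 300·a = -2.400 → a = ∂h/∂x = -0.008000
Back-substitute: b = ∂h/∂y = +0.0010000.
Head at (0, 30) = 327.13 + (-0.008000)·(-25) + (+0.0010000)·(25) = 327.35 m.
That is higher than the 326.95 m at W3, so the point is upgradient.

upgradient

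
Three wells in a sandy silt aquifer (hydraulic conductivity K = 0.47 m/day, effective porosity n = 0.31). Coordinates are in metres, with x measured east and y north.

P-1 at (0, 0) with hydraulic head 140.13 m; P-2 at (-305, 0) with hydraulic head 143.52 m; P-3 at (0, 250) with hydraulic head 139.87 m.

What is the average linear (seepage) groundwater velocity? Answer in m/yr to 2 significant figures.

∂h/∂x = (143.52 − 140.13) / (-305 − 0) = -0.01111
∂h/∂y = (139.87 − 140.13) / (250 − 0) = -0.001040
|∇h| = √(-0.01111² + -0.001040²) = 0.01116
Seepage velocity v = K·i/n = 0.47 × 0.01116 / 0.31 = 0.01692 m/day = 6.18 m/yr.

6.2 m/yr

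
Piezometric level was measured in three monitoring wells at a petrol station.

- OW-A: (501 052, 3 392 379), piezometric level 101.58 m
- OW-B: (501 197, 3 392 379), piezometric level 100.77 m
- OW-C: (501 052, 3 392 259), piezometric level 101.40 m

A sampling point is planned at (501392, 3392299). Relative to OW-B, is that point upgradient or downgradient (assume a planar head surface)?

downgradient

∂h/∂x = (100.77 − 101.58) / (501197 − 501052) = -0.005586
∂h/∂y = (101.40 − 101.58) / (3392259 − 3392379) = +0.001500
Head at (501392, 3392299) = 101.58 + (-0.005586)·(340) + (+0.001500)·(-80) = 99.56 m.
That is lower than the 100.77 m at OW-B, so the point is downgradient.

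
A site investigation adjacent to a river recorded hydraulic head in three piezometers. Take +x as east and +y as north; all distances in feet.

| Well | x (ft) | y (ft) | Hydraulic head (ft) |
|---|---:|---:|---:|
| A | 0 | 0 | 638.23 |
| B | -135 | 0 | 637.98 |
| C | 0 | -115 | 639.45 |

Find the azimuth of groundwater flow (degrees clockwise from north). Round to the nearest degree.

350°

∂h/∂x = (637.98 − 638.23) / (-135 − 0) = +0.001852
∂h/∂y = (639.45 − 638.23) / (-115 − 0) = -0.01061
Flow direction (−∇h) has components (-0.001852 E, +0.01061 N).
Azimuth = atan2(E, N) = atan2(-0.001852, +0.01061) = 350.1° ≈ 350°.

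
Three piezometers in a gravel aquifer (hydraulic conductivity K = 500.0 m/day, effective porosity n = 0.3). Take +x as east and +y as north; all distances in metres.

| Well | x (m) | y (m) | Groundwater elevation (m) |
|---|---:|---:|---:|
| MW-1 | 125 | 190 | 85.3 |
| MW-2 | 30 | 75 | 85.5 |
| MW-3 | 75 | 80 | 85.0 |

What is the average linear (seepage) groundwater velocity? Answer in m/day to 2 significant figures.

Three-point gradient (reference MW-1): Δ to MW-2 = (-95, -115, +0.2), Δ to MW-3 = (-50, -110, -0.3).
∂h/∂x = -0.01202, ∂h/∂y = +0.008191 (det = 4700).
|∇h| = √(-0.01202² + 0.008191²) = 0.01455
Seepage velocity v = K·i/n = 500.0 × 0.01455 / 0.3 = 24.25 m/day.

24 m/day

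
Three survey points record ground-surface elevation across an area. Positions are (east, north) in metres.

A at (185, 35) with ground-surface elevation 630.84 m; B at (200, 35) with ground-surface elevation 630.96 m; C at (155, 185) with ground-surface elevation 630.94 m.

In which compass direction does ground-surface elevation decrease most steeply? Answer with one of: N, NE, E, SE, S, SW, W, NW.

W

With z = a·x + b·y + c and A as origin, the differences give:
  15·a + 0·b = +0.12
  (-30)·a + 150·b = +0.10
Eliminate b (×150 and ×0, subtract): 2250·a = 18.000 → a = ∂z/∂x = +0.008000
Back-substitute: b = ∂z/∂y = +0.002267.
Steepest decrease is along −∇f = (-0.008000 E, -0.002267 N) → west.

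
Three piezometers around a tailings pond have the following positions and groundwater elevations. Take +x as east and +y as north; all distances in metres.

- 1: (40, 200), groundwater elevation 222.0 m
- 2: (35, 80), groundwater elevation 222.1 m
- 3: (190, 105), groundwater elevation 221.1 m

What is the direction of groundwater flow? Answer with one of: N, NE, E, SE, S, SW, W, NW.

E

With h = a·x + b·y + c and 1 as origin, the differences give:
  (-5)·a + (-120)·b = +0.1
  150·a + (-95)·b = -0.9
Eliminate b (×(-95) and ×(-120), subtract): 18475·a = -117.50 → a = ∂h/∂x = -0.006360
Back-substitute: b = ∂h/∂y = -0.0005683.
Flow = −∇h = (+0.006360 east, +0.0005683 north), which points east.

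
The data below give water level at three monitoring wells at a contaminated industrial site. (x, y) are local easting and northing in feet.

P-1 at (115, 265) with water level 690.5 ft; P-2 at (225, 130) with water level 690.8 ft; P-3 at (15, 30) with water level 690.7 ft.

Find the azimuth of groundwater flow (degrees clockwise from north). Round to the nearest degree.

With h = a·x + b·y + c and P-1 as origin, the differences give:
  110·a + (-135)·b = +0.3
  (-100)·a + (-235)·b = +0.2
Eliminate b (×(-235) and ×(-135), subtract): -39350·a = -43.50 → a = ∂h/∂x = +0.001105
Back-substitute: b = ∂h/∂y = -0.001321.
Flow direction (−∇h) has components (-0.001105 E, +0.001321 N).
Azimuth = atan2(E, N) = atan2(-0.001105, +0.001321) = 320.1° ≈ 320°.

320°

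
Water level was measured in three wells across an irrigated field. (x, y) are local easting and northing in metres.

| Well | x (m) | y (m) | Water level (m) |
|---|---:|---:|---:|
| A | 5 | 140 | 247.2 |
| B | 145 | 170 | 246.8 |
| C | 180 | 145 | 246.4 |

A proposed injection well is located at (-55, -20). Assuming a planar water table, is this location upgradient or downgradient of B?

downgradient

Taking A as reference: B−A = (140, 30, -0.4); C−A = (175, 5, -0.8).
Determinant of the coordinate differences = 140·5 − 175·30 = -4550.
∂h/∂x = [(-0.4)·5 − (-0.8)·30] / -4550 = -0.004835
∂h/∂y = [140·(-0.8) − 175·(-0.4)] / -4550 = +0.009231
Head at (-55, -20) = 247.2 + (-0.004835)·(-60) + (+0.009231)·(-160) = 246.01 m.
That is lower than the 246.8 m at B, so the point is downgradient.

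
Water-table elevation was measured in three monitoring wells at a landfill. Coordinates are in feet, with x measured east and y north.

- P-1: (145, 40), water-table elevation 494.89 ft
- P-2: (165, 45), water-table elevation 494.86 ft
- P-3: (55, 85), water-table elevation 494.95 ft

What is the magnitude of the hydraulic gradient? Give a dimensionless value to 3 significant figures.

0.00165

With h = a·x + b·y + c and P-1 as origin, the differences give:
  20·a + 5·b = -0.03
  (-90)·a + 45·b = +0.06
Eliminate b (×45 and ×5, subtract): 1350·a = -1.650 → a = ∂h/∂x = -0.001222
Back-substitute: b = ∂h/∂y = -0.001111.
|∇h| = √(-0.001222² + -0.001111²) = 0.001652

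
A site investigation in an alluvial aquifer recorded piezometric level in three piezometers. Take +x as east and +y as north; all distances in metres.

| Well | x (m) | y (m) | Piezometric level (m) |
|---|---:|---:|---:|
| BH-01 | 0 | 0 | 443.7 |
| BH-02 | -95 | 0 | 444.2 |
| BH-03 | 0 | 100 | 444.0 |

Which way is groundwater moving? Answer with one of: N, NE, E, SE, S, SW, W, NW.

SE

∂h/∂x = (444.2 − 443.7) / (-95 − 0) = -0.005263
∂h/∂y = (444.0 − 443.7) / (100 − 0) = +0.003000
Flow = −∇h = (+0.005263 east, -0.003000 north), which points southeast.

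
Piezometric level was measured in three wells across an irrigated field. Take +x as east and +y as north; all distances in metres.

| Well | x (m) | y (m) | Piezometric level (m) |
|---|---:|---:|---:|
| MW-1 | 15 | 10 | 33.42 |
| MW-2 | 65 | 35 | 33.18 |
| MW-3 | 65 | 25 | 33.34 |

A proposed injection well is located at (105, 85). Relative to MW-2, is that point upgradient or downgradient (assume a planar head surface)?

With h = a·x + b·y + c and MW-1 as origin, the differences give:
  50·a + 25·b = -0.24
  50·a + 15·b = -0.08
Eliminate b (×15 and ×25, subtract): -500·a = -1.600 → a = ∂h/∂x = +0.003200
Back-substitute: b = ∂h/∂y = -0.01600.
Head at (105, 85) = 33.42 + (+0.003200)·(90) + (-0.01600)·(75) = 32.51 m.
That is lower than the 33.18 m at MW-2, so the point is downgradient.

downgradient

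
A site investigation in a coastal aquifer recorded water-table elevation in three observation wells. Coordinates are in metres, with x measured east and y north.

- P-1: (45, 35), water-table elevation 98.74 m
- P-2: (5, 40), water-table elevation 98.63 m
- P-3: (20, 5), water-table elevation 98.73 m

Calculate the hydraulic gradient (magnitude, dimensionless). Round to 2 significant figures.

Differences from P-1: to P-2 (Δx, Δy, Δh) = (-40, 5, -0.11); to P-3 = (-25, -30, -0.01).
Determinant of the coordinate differences = (-40)·(-30) − (-25)·5 = 1325.
∂h/∂x = [(-0.11)·(-30) − (-0.01)·5] / 1325 = +0.002528
∂h/∂y = [(-40)·(-0.01) − (-25)·(-0.11)] / 1325 = -0.001774
|∇h| = √(0.002528² + -0.001774²) = 0.003088

0.0031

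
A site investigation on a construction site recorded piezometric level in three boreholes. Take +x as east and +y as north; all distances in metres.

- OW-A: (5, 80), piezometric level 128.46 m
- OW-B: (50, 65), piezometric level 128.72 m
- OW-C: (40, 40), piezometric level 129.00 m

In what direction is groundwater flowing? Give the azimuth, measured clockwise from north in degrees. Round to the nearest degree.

Differences from OW-A: to OW-B (Δx, Δy, Δh) = (45, -15, +0.26); to OW-C = (35, -40, +0.54).
Solve a·Δx + b·Δy = Δh: det = 45·(-40) − 35·(-15) = -1275.
∂h/∂x = [(+0.26)·(-40) − (+0.54)·(-15)] / -1275 = +0.001804
∂h/∂y = [45·(+0.54) − 35·(+0.26)] / -1275 = -0.01192
Flow direction (−∇h) has components (-0.001804 E, +0.01192 N).
Azimuth = atan2(E, N) = atan2(-0.001804, +0.01192) = 351.4° ≈ 351°.

351°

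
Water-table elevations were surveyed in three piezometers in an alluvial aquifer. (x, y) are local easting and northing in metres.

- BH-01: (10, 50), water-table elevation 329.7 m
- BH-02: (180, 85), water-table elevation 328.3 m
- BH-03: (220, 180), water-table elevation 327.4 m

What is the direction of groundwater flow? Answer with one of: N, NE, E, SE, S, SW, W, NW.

NE

Differences from BH-01: to BH-02 (Δx, Δy, Δh) = (170, 35, -1.4); to BH-03 = (210, 130, -2.3).
Determinant of the coordinate differences = 170·130 − 210·35 = 14750.
∂h/∂x = [(-1.4)·130 − (-2.3)·35] / 14750 = -0.006881
∂h/∂y = [170·(-2.3) − 210·(-1.4)] / 14750 = -0.006576
Flow = −∇h = (+0.006881 east, +0.006576 north), which points northeast.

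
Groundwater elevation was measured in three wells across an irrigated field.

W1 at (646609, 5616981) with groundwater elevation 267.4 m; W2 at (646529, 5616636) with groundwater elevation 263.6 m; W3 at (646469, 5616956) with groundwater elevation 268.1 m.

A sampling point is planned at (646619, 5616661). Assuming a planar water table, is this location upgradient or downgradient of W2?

downgradient

Differences from W1: to W2 (Δx, Δy, Δh) = (-80, -345, -3.8); to W3 = (-140, -25, +0.7).
Determinant of the coordinate differences = (-80)·(-25) − (-140)·(-345) = -46300.
∂h/∂x = [(-3.8)·(-25) − (+0.7)·(-345)] / -46300 = -0.007268
∂h/∂y = [(-80)·(+0.7) − (-140)·(-3.8)] / -46300 = +0.01270
Head at (646619, 5616661) = 267.4 + (-0.007268)·(10) + (+0.01270)·(-320) = 263.26 m.
That is lower than the 263.6 m at W2, so the point is downgradient.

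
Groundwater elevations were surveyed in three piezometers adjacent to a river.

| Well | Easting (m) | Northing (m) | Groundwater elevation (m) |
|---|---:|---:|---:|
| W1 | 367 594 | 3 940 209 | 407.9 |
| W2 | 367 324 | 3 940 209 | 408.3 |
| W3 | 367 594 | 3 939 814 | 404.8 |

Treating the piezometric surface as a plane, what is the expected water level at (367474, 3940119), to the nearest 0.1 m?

407.4 m

∂h/∂x = (408.3 − 407.9) / (367324 − 367594) = -0.001481
∂h/∂y = (404.8 − 407.9) / (3939814 − 3940209) = +0.007848
h(367474, 3940119) = 407.9 + (-0.001481)·(-120) + (+0.007848)·(-90) = 407.9 +0.178 -0.706 = 407.371 m.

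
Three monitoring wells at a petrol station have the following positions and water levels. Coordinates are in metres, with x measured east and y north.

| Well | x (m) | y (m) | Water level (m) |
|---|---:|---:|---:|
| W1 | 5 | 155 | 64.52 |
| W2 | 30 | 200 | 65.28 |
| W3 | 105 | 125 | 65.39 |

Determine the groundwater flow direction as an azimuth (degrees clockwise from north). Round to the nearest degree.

With h = a·x + b·y + c and W1 as origin, the differences give:
  25·a + 45·b = +0.76
  100·a + (-30)·b = +0.87
Eliminate b (×(-30) and ×45, subtract): -5250·a = -61.950 → a = ∂h/∂x = +0.01180
Back-substitute: b = ∂h/∂y = +0.01033.
Flow direction (−∇h) has components (-0.01180 E, -0.01033 N).
Azimuth = atan2(E, N) = atan2(-0.01180, -0.01033) = 228.8° ≈ 229°.

229°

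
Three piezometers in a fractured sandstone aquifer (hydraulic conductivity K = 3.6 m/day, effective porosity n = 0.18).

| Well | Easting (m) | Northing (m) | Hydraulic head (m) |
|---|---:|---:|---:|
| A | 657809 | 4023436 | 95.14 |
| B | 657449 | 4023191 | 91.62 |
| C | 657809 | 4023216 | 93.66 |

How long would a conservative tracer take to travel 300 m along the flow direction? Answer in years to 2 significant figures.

4.8 years

Taking A as reference: B−A = (-360, -245, -3.52); C−A = (0, -220, -1.48).
Determinant of the coordinate differences = (-360)·(-220) − 0·(-245) = 79200.
∂h/∂x = [(-3.52)·(-220) − (-1.48)·(-245)] / 79200 = +0.005199
∂h/∂y = [(-360)·(-1.48) − 0·(-3.52)] / 79200 = +0.006727
|∇h| = √(0.005199² + 0.006727²) = 0.008502
Seepage velocity v = K·i/n = 3.6 × 0.008502 / 0.18 = 0.17 m/day.
t = 300 / 0.17 = 1765 days = 4.83 years.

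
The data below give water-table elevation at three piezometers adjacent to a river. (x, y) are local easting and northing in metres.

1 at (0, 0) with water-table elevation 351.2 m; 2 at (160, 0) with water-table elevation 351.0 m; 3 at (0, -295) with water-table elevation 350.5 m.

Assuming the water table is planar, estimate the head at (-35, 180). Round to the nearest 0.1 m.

∂h/∂x = (351.0 − 351.2) / (160 − 0) = -0.001250
∂h/∂y = (350.5 − 351.2) / (-295 − 0) = +0.002373
h(-35, 180) = 351.2 + (-0.001250)·(-35) + (+0.002373)·(180) = 351.2 +0.044 +0.427 = 351.671 m.

351.7 m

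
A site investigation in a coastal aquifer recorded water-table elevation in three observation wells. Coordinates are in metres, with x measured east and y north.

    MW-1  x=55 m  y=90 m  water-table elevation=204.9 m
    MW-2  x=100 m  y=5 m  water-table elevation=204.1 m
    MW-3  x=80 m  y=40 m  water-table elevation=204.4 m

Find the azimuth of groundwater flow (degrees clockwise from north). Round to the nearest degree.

225°

Differences from MW-1: to MW-2 (Δx, Δy, Δh) = (45, -85, -0.8); to MW-3 = (25, -50, -0.5).
Solve a·Δx + b·Δy = Δh: det = 45·(-50) − 25·(-85) = -125.
∂h/∂x = [(-0.8)·(-50) − (-0.5)·(-85)] / -125 = +0.02000
∂h/∂y = [45·(-0.5) − 25·(-0.8)] / -125 = +0.02000
Flow direction (−∇h) has components (-0.02000 E, -0.02000 N).
Azimuth = atan2(E, N) = atan2(-0.02000, -0.02000) = 225.0° ≈ 225°.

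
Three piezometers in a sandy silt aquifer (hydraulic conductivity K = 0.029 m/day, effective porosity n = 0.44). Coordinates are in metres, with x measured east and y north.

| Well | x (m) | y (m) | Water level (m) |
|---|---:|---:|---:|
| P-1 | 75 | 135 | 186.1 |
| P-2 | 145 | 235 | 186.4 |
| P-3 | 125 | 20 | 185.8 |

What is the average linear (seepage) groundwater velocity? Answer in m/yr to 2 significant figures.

0.067 m/yr

With h = a·x + b·y + c and P-1 as origin, the differences give:
  70·a + 100·b = +0.3
  50·a + (-115)·b = -0.3
Eliminate b (×(-115) and ×100, subtract): -13050·a = -4.50 → a = ∂h/∂x = +0.0003448
Back-substitute: b = ∂h/∂y = +0.002759.
|∇h| = √(0.0003448² + 0.002759²) = 0.00278
Seepage velocity v = K·i/n = 0.029 × 0.00278 / 0.44 = 0.0001832 m/day = 0.06691 m/yr.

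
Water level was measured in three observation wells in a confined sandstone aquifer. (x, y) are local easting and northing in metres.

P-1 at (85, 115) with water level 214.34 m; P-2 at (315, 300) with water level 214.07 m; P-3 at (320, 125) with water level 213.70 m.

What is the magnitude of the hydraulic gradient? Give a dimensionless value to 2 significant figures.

0.0035

Differences from P-1: to P-2 (Δx, Δy, Δh) = (230, 185, -0.27); to P-3 = (235, 10, -0.64).
Solve a·Δx + b·Δy = Δh: det = 230·10 − 235·185 = -41175.
∂h/∂x = [(-0.27)·10 − (-0.64)·185] / -41175 = -0.002810
∂h/∂y = [230·(-0.64) − 235·(-0.27)] / -41175 = +0.002034
|∇h| = √(-0.002810² + 0.002034²) = 0.003469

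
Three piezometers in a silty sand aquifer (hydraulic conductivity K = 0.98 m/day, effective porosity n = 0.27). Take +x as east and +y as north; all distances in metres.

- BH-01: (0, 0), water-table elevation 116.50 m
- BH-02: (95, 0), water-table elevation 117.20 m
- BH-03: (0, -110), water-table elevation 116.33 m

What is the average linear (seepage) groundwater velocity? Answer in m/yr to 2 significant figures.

∂h/∂x = (117.20 − 116.50) / (95 − 0) = +0.007368
∂h/∂y = (116.33 − 116.50) / (-110 − 0) = +0.001545
|∇h| = √(0.007368² + 0.001545²) = 0.007528
Seepage velocity v = K·i/n = 0.98 × 0.007528 / 0.27 = 0.02732 m/day = 9.979 m/yr.

10.0 m/yr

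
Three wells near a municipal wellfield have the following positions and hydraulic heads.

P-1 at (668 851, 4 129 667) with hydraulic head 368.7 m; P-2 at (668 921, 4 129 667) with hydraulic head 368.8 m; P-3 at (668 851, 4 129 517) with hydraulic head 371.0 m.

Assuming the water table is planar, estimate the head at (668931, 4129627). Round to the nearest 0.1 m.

369.4 m

∂h/∂x = (368.8 − 368.7) / (668921 − 668851) = +0.001429
∂h/∂y = (371.0 − 368.7) / (4129517 − 4129667) = -0.01533
h(668931, 4129627) = 368.7 + (+0.001429)·(80) + (-0.01533)·(-40) = 368.7 +0.114 +0.613 = 369.428 m.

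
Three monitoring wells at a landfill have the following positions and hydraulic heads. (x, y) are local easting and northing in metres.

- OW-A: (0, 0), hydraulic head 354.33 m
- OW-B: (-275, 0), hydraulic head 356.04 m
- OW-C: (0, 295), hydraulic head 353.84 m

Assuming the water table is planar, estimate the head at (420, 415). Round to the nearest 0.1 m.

351.0 m

∂h/∂x = (356.04 − 354.33) / (-275 − 0) = -0.006218
∂h/∂y = (353.84 − 354.33) / (295 − 0) = -0.001661
h(420, 415) = 354.33 + (-0.006218)·(420) + (-0.001661)·(415) = 354.33 -2.612 -0.689 = 351.029 m.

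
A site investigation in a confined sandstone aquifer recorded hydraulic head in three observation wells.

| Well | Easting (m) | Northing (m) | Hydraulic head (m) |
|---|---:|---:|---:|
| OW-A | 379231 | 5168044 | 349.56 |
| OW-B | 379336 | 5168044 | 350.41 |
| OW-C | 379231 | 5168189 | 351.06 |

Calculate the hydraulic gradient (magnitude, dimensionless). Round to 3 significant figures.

∂h/∂x = (350.41 − 349.56) / (379336 − 379231) = +0.008095
∂h/∂y = (351.06 − 349.56) / (5168189 − 5168044) = +0.01034
|∇h| = √(0.008095² + 0.01034²) = 0.01313

0.0131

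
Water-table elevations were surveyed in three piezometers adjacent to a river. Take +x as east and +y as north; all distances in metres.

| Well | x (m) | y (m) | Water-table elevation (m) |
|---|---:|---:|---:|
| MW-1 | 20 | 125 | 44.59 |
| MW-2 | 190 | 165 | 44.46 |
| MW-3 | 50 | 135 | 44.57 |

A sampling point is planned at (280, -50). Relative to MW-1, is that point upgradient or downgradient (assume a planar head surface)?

downgradient

Differences from MW-1: to MW-2 (Δx, Δy, Δh) = (170, 40, -0.13); to MW-3 = (30, 10, -0.02).
Solve a·Δx + b·Δy = Δh: det = 170·10 − 30·40 = 500.
∂h/∂x = [(-0.13)·10 − (-0.02)·40] / 500 = -0.0010000
∂h/∂y = [170·(-0.02) − 30·(-0.13)] / 500 = +0.0010000
Head at (280, -50) = 44.59 + (-0.0010000)·(260) + (+0.0010000)·(-175) = 44.16 m.
That is lower than the 44.59 m at MW-1, so the point is downgradient.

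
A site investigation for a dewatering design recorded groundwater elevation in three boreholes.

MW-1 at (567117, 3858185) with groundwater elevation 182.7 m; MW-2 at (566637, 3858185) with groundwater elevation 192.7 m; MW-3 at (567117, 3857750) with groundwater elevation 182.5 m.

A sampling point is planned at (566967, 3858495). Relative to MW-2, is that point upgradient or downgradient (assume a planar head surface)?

downgradient

∂h/∂x = (192.7 − 182.7) / (566637 − 567117) = -0.02083
∂h/∂y = (182.5 − 182.7) / (3857750 − 3858185) = +0.0004598
Head at (566967, 3858495) = 182.7 + (-0.02083)·(-150) + (+0.0004598)·(310) = 185.97 m.
That is lower than the 192.7 m at MW-2, so the point is downgradient.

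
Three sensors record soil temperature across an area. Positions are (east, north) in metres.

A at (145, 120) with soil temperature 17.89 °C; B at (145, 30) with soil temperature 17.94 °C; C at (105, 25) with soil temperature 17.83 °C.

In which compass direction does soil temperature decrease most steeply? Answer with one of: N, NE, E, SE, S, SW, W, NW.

W

With T = a·x + b·y + c and A as origin, the differences give:
  0·a + (-90)·b = +0.05
  (-40)·a + (-95)·b = -0.06
Eliminate b (×(-95) and ×(-90), subtract): -3600·a = -10.150 → a = ∂T/∂x = +0.002819
Back-substitute: b = ∂T/∂y = -0.0005556.
Steepest decrease is along −∇f = (-0.002819 E, +0.0005556 N) → west.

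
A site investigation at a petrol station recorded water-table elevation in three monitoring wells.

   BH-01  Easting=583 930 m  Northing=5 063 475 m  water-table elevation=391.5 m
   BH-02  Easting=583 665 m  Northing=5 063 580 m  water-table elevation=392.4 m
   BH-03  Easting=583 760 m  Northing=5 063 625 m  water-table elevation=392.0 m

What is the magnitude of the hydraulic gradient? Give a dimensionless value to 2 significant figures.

With h = a·x + b·y + c and BH-01 as origin, the differences give:
  (-265)·a + 105·b = +0.9
  (-170)·a + 150·b = +0.5
Eliminate b (×150 and ×105, subtract): -21900·a = 82.50 → a = ∂h/∂x = -0.003767
Back-substitute: b = ∂h/∂y = -0.0009361.
|∇h| = √(-0.003767² + -0.0009361²) = 0.003882

0.0039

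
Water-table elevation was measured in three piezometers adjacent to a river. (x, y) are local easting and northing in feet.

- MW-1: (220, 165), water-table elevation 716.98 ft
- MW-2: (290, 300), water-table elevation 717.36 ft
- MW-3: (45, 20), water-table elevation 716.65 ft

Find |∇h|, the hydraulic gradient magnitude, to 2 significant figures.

Differences from MW-1: to MW-2 (Δx, Δy, Δh) = (70, 135, +0.38); to MW-3 = (-175, -145, -0.33).
Solve a·Δx + b·Δy = Δh: det = 70·(-145) − (-175)·135 = 13475.
∂h/∂x = [(+0.38)·(-145) − (-0.33)·135] / 13475 = -0.0007829
∂h/∂y = [70·(-0.33) − (-175)·(+0.38)] / 13475 = +0.003221
|∇h| = √(-0.0007829² + 0.003221²) = 0.003315

0.0033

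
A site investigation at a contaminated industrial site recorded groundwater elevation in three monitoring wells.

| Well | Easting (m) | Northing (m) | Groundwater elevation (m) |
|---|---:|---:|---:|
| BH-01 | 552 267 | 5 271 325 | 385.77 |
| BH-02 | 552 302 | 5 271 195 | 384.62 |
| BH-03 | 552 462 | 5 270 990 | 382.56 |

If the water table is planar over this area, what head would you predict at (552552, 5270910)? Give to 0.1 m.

381.7 m

Differences from BH-01: to BH-02 (Δx, Δy, Δh) = (35, -130, -1.15); to BH-03 = (195, -335, -3.21).
Determinant of the coordinate differences = 35·(-335) − 195·(-130) = 13625.
∂h/∂x = [(-1.15)·(-335) − (-3.21)·(-130)] / 13625 = -0.002352
∂h/∂y = [35·(-3.21) − 195·(-1.15)] / 13625 = +0.008213
h(552552, 5270910) = 385.77 + (-0.002352)·(285) + (+0.008213)·(-415) = 385.77 -0.670 -3.408 = 381.691 m.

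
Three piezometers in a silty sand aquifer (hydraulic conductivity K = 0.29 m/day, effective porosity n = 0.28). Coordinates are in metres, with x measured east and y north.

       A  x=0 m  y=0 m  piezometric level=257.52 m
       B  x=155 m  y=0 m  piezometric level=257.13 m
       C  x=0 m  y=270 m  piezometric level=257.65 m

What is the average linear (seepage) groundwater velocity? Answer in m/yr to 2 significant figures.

0.97 m/yr

∂h/∂x = (257.13 − 257.52) / (155 − 0) = -0.002516
∂h/∂y = (257.65 − 257.52) / (270 − 0) = +0.0004815
|∇h| = √(-0.002516² + 0.0004815²) = 0.002562
Seepage velocity v = K·i/n = 0.29 × 0.002562 / 0.28 = 0.002653 m/day = 0.969 m/yr.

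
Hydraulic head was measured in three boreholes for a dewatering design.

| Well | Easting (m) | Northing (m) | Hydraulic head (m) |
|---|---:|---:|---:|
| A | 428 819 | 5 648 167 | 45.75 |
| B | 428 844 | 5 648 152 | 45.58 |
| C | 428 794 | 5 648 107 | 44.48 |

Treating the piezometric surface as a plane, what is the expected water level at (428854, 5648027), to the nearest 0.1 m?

Differences from A: to B (Δx, Δy, Δh) = (25, -15, -0.17); to C = (-25, -60, -1.27).
Solve a·Δx + b·Δy = Δh: det = 25·(-60) − (-25)·(-15) = -1875.
∂h/∂x = [(-0.17)·(-60) − (-1.27)·(-15)] / -1875 = +0.004720
∂h/∂y = [25·(-1.27) − (-25)·(-0.17)] / -1875 = +0.01920
h(428854, 5648027) = 45.75 + (+0.004720)·(35) + (+0.01920)·(-140) = 45.75 +0.165 -2.688 = 43.227 m.

43.2 m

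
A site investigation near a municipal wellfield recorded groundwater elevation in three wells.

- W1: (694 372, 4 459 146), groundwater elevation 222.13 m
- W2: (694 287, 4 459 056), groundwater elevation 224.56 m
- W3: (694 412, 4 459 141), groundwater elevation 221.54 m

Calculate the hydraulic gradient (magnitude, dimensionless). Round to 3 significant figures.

0.0200

With h = a·x + b·y + c and W1 as origin, the differences give:
  (-85)·a + (-90)·b = +2.43
  40·a + (-5)·b = -0.59
Eliminate b (×(-5) and ×(-90), subtract): 4025·a = -65.250 → a = ∂h/∂x = -0.01621
Back-substitute: b = ∂h/∂y = -0.01169.
|∇h| = √(-0.01621² + -0.01169²) = 0.01999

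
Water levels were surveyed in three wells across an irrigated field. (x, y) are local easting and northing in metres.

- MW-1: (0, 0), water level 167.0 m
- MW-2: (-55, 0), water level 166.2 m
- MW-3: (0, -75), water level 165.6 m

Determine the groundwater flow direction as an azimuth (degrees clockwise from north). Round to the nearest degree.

∂h/∂x = (166.2 − 167.0) / (-55 − 0) = +0.01455
∂h/∂y = (165.6 − 167.0) / (-75 − 0) = +0.01867
Flow direction (−∇h) has components (-0.01455 E, -0.01867 N).
Azimuth = atan2(E, N) = atan2(-0.01455, -0.01867) = 217.9° ≈ 218°.

218°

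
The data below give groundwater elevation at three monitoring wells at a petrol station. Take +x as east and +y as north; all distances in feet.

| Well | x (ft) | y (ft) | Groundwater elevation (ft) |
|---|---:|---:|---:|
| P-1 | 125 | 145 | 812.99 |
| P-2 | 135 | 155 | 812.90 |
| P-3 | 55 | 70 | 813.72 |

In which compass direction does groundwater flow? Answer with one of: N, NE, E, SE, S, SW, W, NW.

Taking P-1 as reference: P-2−P-1 = (10, 10, -0.09); P-3−P-1 = (-70, -75, +0.73).
Solve a·Δx + b·Δy = Δh: det = 10·(-75) − (-70)·10 = -50.
∂h/∂x = [(-0.09)·(-75) − (+0.73)·10] / -50 = +0.01100
∂h/∂y = [10·(+0.73) − (-70)·(-0.09)] / -50 = -0.02000
Flow = −∇h = (-0.01100 east, +0.02000 north), which points northwest.

NW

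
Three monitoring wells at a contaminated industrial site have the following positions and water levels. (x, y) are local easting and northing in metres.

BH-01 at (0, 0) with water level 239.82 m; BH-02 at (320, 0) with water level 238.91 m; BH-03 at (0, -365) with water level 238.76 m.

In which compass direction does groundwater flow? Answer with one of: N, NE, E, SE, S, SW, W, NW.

∂h/∂x = (238.91 − 239.82) / (320 − 0) = -0.002844
∂h/∂y = (238.76 − 239.82) / (-365 − 0) = +0.002904
Flow = −∇h = (+0.002844 east, -0.002904 north), which points southeast.

SE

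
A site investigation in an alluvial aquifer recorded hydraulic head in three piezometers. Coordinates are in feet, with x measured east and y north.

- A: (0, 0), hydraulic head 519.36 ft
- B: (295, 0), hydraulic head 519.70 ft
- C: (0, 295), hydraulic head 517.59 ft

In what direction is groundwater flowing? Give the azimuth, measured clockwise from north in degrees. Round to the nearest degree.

∂h/∂x = (519.70 − 519.36) / (295 − 0) = +0.001153
∂h/∂y = (517.59 − 519.36) / (295 − 0) = -0.006000
Flow direction (−∇h) has components (-0.001153 E, +0.006000 N).
Azimuth = atan2(E, N) = atan2(-0.001153, +0.006000) = 349.1° ≈ 349°.

349°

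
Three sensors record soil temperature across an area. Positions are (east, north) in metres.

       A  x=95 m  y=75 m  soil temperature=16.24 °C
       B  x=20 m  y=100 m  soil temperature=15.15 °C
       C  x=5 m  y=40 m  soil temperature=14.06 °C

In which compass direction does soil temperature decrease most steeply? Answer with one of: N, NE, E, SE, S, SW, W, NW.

SW

Three-point gradient (reference A): Δ to B = (-75, 25, -1.09), Δ to C = (-90, -35, -2.18).
∂T/∂x = +0.01901, ∂T/∂y = +0.01342 (det = 4875).
Steepest decrease is along −∇f = (-0.01901 E, -0.01342 N) → southwest.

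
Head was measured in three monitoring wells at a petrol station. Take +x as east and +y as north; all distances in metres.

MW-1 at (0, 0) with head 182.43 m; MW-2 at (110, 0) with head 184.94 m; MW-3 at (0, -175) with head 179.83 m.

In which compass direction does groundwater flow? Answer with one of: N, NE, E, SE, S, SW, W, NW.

∂h/∂x = (184.94 − 182.43) / (110 − 0) = +0.02282
∂h/∂y = (179.83 − 182.43) / (-175 − 0) = +0.01486
Flow = −∇h = (-0.02282 east, -0.01486 north), which points southwest.

SW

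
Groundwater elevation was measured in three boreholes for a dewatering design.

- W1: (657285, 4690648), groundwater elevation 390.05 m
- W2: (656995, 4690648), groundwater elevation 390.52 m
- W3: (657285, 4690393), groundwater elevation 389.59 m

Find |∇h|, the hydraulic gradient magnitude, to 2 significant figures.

0.0024

∂h/∂x = (390.52 − 390.05) / (656995 − 657285) = -0.001621
∂h/∂y = (389.59 − 390.05) / (4690393 − 4690648) = +0.001804
|∇h| = √(-0.001621² + 0.001804²) = 0.002425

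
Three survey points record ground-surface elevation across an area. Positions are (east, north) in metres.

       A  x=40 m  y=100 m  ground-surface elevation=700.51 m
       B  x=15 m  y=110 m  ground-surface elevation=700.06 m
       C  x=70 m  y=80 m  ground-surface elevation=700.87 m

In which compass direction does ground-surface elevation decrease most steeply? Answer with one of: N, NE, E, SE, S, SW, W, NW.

Taking A as reference: B−A = (-25, 10, -0.45); C−A = (30, -20, +0.36).
Solve a·Δx + b·Δy = Δz: det = (-25)·(-20) − 30·10 = 200.
∂z/∂x = [(-0.45)·(-20) − (+0.36)·10] / 200 = +0.02700
∂z/∂y = [(-25)·(+0.36) − 30·(-0.45)] / 200 = +0.02250
Steepest decrease is along −∇f = (-0.02700 E, -0.02250 N) → southwest.

SW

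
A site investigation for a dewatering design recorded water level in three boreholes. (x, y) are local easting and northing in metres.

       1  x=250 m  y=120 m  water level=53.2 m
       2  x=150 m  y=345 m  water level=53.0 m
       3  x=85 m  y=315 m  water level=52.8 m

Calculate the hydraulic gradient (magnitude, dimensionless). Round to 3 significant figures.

With h = a·x + b·y + c and 1 as origin, the differences give:
  (-100)·a + 225·b = -0.2
  (-165)·a + 195·b = -0.4
Eliminate b (×195 and ×225, subtract): 17625·a = 51.00 → a = ∂h/∂x = +0.002894
Back-substitute: b = ∂h/∂y = +0.0003972.
|∇h| = √(0.002894² + 0.0003972²) = 0.002921

0.00292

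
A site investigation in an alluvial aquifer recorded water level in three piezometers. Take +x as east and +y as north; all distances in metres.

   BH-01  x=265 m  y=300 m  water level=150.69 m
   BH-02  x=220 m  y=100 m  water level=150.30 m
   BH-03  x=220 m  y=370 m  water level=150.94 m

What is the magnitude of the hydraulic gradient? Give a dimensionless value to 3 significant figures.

With h = a·x + b·y + c and BH-01 as origin, the differences give:
  (-45)·a + (-200)·b = -0.39
  (-45)·a + 70·b = +0.25
Eliminate b (×70 and ×(-200), subtract): -12150·a = 22.700 → a = ∂h/∂x = -0.001868
Back-substitute: b = ∂h/∂y = +0.002370.
|∇h| = √(-0.001868² + 0.002370²) = 0.003018

0.00302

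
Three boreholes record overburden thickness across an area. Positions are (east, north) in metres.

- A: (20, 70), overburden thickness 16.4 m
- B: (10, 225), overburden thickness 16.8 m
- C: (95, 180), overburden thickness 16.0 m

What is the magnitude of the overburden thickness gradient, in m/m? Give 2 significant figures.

0.0086 m/m

With d = a·x + b·y + c and A as origin, the differences give:
  (-10)·a + 155·b = +0.4
  75·a + 110·b = -0.4
Eliminate b (×110 and ×155, subtract): -12725·a = 106.00 → a = ∂d/∂x = -0.008330
Back-substitute: b = ∂d/∂y = +0.002043.
|∇f| = √(-0.008330² + 0.002043²) = 0.008577 m/m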